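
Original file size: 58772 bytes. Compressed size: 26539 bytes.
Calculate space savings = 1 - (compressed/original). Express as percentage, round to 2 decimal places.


ratio = compressed/original = 26539/58772 = 0.451559
savings = 1 - ratio = 1 - 0.451559 = 0.548441
as a percentage: 0.548441 * 100 = 54.84%

Space savings = 1 - 26539/58772 = 54.84%


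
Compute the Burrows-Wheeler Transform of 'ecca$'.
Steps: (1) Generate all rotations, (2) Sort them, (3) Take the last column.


Rotations (sorted):
  0: $ecca -> last char: a
  1: a$ecc -> last char: c
  2: ca$ec -> last char: c
  3: cca$e -> last char: e
  4: ecca$ -> last char: $


BWT = acce$


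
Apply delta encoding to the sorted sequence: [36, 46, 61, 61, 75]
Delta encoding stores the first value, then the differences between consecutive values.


First value: 36
Deltas:
  46 - 36 = 10
  61 - 46 = 15
  61 - 61 = 0
  75 - 61 = 14


Delta encoded: [36, 10, 15, 0, 14]


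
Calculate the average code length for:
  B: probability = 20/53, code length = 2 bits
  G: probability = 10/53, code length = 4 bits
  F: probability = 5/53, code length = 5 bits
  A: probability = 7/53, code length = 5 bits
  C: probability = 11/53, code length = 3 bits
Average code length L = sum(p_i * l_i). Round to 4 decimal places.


Weighted contributions p_i * l_i:
  B: (20/53) * 2 = 40/53
  G: (10/53) * 4 = 40/53
  F: (5/53) * 5 = 25/53
  A: (7/53) * 5 = 35/53
  C: (11/53) * 3 = 33/53
Sum = (40 + 40 + 25 + 35 + 33)/53 = 173/53

L = 173/53 = 3.2642 bits/symbol


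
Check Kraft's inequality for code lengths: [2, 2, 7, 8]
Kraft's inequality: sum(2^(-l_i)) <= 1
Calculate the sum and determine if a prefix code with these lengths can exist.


Sum = 2^(-2) + 2^(-2) + 2^(-7) + 2^(-8)
    = 0.25 + 0.25 + 0.0078125 + 0.00390625
    = 131/256 = 0.51171875
Since 0.51171875 <= 1, Kraft's inequality IS satisfied.
A prefix code with these lengths CAN exist.

Kraft sum = 0.51171875. Satisfied.


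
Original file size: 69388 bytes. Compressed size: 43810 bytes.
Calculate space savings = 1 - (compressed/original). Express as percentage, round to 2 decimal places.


ratio = compressed/original = 43810/69388 = 0.631377
savings = 1 - ratio = 1 - 0.631377 = 0.368623
as a percentage: 0.368623 * 100 = 36.86%

Space savings = 1 - 43810/69388 = 36.86%


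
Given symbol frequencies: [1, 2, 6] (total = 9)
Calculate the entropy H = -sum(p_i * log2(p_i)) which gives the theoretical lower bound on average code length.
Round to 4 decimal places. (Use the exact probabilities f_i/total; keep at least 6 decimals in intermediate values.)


Per-symbol terms -p_i * log2(p_i) with p_i = f_i/9:
  p = 1/9 = 0.111111: log2(p) = -3.169925, -p*log2(p) = 0.352214
  p = 2/9 = 0.222222: log2(p) = -2.169925, -p*log2(p) = 0.482206
  p = 6/9 = 0.666667: log2(p) = -0.584963, -p*log2(p) = 0.389975
H = 0.352214 + 0.482206 + 0.389975 = 1.224395

H = 1.2244 bits/symbol


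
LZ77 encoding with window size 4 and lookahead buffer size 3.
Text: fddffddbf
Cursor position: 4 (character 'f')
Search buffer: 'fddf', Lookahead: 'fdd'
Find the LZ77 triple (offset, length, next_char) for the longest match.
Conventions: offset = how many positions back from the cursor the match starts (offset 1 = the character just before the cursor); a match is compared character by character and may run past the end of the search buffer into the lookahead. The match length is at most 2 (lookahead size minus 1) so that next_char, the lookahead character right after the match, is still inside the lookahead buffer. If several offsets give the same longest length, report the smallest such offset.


Try each offset into the search buffer:
  offset=1 (pos 3, char 'f'): match length 1
  offset=2 (pos 2, char 'd'): match length 0
  offset=3 (pos 1, char 'd'): match length 0
  offset=4 (pos 0, char 'f'): match length 2
Longest match has length 2 at offset 4.
next_char = character at position 4 + 2 = 6 -> 'd'

Best match: offset=4, length=2 (matching 'fd' starting at position 0)
LZ77 triple: (4, 2, 'd')


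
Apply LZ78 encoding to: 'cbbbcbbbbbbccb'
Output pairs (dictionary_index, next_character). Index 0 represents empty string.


LZ78 encoding steps:
Dictionary: {0: ''}
Step 1: w='' (idx 0), next='c' -> output (0, 'c'), add 'c' as idx 1
Step 2: w='' (idx 0), next='b' -> output (0, 'b'), add 'b' as idx 2
Step 3: w='b' (idx 2), next='b' -> output (2, 'b'), add 'bb' as idx 3
Step 4: w='c' (idx 1), next='b' -> output (1, 'b'), add 'cb' as idx 4
Step 5: w='bb' (idx 3), next='b' -> output (3, 'b'), add 'bbb' as idx 5
Step 6: w='bb' (idx 3), next='c' -> output (3, 'c'), add 'bbc' as idx 6
Step 7: w='cb' (idx 4), end of input -> output (4, '')


Encoded: [(0, 'c'), (0, 'b'), (2, 'b'), (1, 'b'), (3, 'b'), (3, 'c'), (4, '')]


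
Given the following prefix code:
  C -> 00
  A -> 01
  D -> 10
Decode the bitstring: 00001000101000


Decoding step by step:
Bits 00 -> C
Bits 00 -> C
Bits 10 -> D
Bits 00 -> C
Bits 10 -> D
Bits 10 -> D
Bits 00 -> C


Decoded message: CCDCDDC


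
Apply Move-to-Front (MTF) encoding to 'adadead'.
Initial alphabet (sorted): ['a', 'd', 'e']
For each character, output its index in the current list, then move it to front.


MTF encoding:
'a': index 0 in ['a', 'd', 'e'] -> ['a', 'd', 'e']
'd': index 1 in ['a', 'd', 'e'] -> ['d', 'a', 'e']
'a': index 1 in ['d', 'a', 'e'] -> ['a', 'd', 'e']
'd': index 1 in ['a', 'd', 'e'] -> ['d', 'a', 'e']
'e': index 2 in ['d', 'a', 'e'] -> ['e', 'd', 'a']
'a': index 2 in ['e', 'd', 'a'] -> ['a', 'e', 'd']
'd': index 2 in ['a', 'e', 'd'] -> ['d', 'a', 'e']


Output: [0, 1, 1, 1, 2, 2, 2]


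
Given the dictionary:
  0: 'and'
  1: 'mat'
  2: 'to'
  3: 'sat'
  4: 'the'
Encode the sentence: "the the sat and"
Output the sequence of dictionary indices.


Look up each word in the dictionary:
  'the' -> 4
  'the' -> 4
  'sat' -> 3
  'and' -> 0

Encoded: [4, 4, 3, 0]


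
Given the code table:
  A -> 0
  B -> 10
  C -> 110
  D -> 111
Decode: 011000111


Decoding:
0 -> A
110 -> C
0 -> A
0 -> A
111 -> D


Result: ACAAD


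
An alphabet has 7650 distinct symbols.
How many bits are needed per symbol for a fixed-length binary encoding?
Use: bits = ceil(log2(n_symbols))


log2(7650) = 12.9012
Bracket: 2^12 = 4096 < 7650 <= 2^13 = 8192
So ceil(log2(7650)) = 13

bits = ceil(log2(7650)) = ceil(12.9012) = 13 bits


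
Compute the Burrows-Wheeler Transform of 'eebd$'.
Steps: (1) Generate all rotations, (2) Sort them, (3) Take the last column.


Rotations (sorted):
  0: $eebd -> last char: d
  1: bd$ee -> last char: e
  2: d$eeb -> last char: b
  3: ebd$e -> last char: e
  4: eebd$ -> last char: $


BWT = debe$


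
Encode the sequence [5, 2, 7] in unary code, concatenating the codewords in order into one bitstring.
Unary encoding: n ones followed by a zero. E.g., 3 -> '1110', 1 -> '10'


Encode each number as n ones followed by a terminating 0:
  5 -> 111110 (6 bits)
  2 -> 110 (3 bits)
  7 -> 11111110 (8 bits)
Total length = 6 + 3 + 8 = 17 bits.

Unary([5, 2, 7]) = 11111011011111110 (17 bits)


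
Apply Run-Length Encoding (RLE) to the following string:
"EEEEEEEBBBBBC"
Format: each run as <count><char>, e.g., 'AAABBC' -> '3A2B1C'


Scanning runs left to right:
  i=0: run of 'E' x 7 -> '7E'
  i=7: run of 'B' x 5 -> '5B'
  i=12: run of 'C' x 1 -> '1C'

RLE = 7E5B1C


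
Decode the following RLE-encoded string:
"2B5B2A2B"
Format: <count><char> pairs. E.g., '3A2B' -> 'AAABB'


Expanding each <count><char> pair:
  2B -> 'BB'
  5B -> 'BBBBB'
  2A -> 'AA'
  2B -> 'BB'

Decoded = BBBBBBBAABB


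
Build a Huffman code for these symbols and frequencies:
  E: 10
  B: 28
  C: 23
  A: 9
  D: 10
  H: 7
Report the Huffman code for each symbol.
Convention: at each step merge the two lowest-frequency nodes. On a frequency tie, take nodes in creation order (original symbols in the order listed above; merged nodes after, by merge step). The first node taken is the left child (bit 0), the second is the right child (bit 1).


Huffman tree construction:
Step 1: Merge H(7) + A(9) = 16
Step 2: Merge E(10) + D(10) = 20
Step 3: Merge (H+A)(16) + (E+D)(20) = 36
Step 4: Merge C(23) + B(28) = 51
Step 5: Merge ((H+A)+(E+D))(36) + (C+B)(51) = 87
Read each symbol's code off the tree from the root (left child = 0, right child = 1).

Codes:
  E: 010 (length 3)
  B: 11 (length 2)
  C: 10 (length 2)
  A: 001 (length 3)
  D: 011 (length 3)
  H: 000 (length 3)
Average code length: 210/87 = 2.4138 bits/symbol


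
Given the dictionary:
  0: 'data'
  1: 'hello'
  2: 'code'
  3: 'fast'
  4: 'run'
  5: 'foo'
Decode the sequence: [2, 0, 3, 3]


Look up each index in the dictionary:
  2 -> 'code'
  0 -> 'data'
  3 -> 'fast'
  3 -> 'fast'

Decoded: "code data fast fast"


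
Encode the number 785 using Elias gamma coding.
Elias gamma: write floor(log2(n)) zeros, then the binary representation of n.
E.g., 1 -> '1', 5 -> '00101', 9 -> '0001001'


num_bits = floor(log2(785)) + 1 = 10
leading_zeros = num_bits - 1 = 9
binary(785) = 1100010001

Elias gamma(785) = '000000000' + '1100010001' = 0000000001100010001 (19 bits)


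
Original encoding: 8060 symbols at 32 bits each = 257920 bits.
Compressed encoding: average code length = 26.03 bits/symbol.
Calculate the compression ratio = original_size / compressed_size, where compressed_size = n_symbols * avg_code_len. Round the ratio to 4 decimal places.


original_size = n_symbols * orig_bits = 8060 * 32 = 257920 bits
compressed_size = n_symbols * avg_code_len = 8060 * 26.03 = 209801.8 bits
ratio = original_size / compressed_size = 257920 / 209801.8 = 1.2294

Compression ratio = 1.2294


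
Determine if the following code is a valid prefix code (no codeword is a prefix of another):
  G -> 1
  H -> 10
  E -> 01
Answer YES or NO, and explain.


Checking each pair (does one codeword prefix another?):
  G='1' vs H='10': prefix -- VIOLATION

NO -- this is NOT a valid prefix code. G (1) is a prefix of H (10).


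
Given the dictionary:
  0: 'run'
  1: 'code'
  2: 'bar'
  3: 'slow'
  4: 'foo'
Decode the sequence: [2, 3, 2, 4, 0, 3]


Look up each index in the dictionary:
  2 -> 'bar'
  3 -> 'slow'
  2 -> 'bar'
  4 -> 'foo'
  0 -> 'run'
  3 -> 'slow'

Decoded: "bar slow bar foo run slow"


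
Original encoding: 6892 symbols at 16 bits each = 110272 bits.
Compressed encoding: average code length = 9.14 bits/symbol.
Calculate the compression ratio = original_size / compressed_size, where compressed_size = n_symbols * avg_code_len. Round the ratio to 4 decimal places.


original_size = n_symbols * orig_bits = 6892 * 16 = 110272 bits
compressed_size = n_symbols * avg_code_len = 6892 * 9.14 = 62992.88 bits
ratio = original_size / compressed_size = 110272 / 62992.88 = 1.7505

Compression ratio = 1.7505


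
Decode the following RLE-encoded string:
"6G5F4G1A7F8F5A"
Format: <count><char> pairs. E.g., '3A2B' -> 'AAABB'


Expanding each <count><char> pair:
  6G -> 'GGGGGG'
  5F -> 'FFFFF'
  4G -> 'GGGG'
  1A -> 'A'
  7F -> 'FFFFFFF'
  8F -> 'FFFFFFFF'
  5A -> 'AAAAA'

Decoded = GGGGGGFFFFFGGGGAFFFFFFFFFFFFFFFAAAAA


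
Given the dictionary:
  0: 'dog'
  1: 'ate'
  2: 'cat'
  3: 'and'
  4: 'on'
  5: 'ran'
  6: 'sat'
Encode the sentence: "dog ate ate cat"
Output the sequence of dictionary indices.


Look up each word in the dictionary:
  'dog' -> 0
  'ate' -> 1
  'ate' -> 1
  'cat' -> 2

Encoded: [0, 1, 1, 2]


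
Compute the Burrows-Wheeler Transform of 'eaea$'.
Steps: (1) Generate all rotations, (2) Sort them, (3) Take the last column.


Rotations (sorted):
  0: $eaea -> last char: a
  1: a$eae -> last char: e
  2: aea$e -> last char: e
  3: ea$ea -> last char: a
  4: eaea$ -> last char: $


BWT = aeea$


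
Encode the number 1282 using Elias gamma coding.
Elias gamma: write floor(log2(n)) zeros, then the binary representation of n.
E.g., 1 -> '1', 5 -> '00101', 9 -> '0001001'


num_bits = floor(log2(1282)) + 1 = 11
leading_zeros = num_bits - 1 = 10
binary(1282) = 10100000010

Elias gamma(1282) = '0000000000' + '10100000010' = 000000000010100000010 (21 bits)


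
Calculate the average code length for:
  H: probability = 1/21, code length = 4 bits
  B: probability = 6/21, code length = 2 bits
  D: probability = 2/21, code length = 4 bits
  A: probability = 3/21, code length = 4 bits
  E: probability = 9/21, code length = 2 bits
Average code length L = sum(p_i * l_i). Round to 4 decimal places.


Weighted contributions p_i * l_i:
  H: (1/21) * 4 = 4/21
  B: (6/21) * 2 = 12/21
  D: (2/21) * 4 = 8/21
  A: (3/21) * 4 = 12/21
  E: (9/21) * 2 = 18/21
Sum = (4 + 12 + 8 + 12 + 18)/21 = 54/21

L = 54/21 = 2.5714 bits/symbol


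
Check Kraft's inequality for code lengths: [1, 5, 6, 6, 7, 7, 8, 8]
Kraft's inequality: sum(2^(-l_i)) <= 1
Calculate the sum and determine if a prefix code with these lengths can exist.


Sum = 2^(-1) + 2^(-5) + 2^(-6) + 2^(-6) + 2^(-7) + 2^(-7) + 2^(-8) + 2^(-8)
    = 0.5 + 0.03125 + 0.015625 + 0.015625 + 0.0078125 + 0.0078125 + 0.00390625 + 0.00390625
    = 150/256 = 0.5859375
Since 0.5859375 <= 1, Kraft's inequality IS satisfied.
A prefix code with these lengths CAN exist.

Kraft sum = 0.5859375. Satisfied.


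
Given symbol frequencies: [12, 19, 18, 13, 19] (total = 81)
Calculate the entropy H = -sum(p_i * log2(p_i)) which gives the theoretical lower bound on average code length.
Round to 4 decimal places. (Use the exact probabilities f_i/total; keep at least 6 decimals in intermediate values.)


Per-symbol terms -p_i * log2(p_i) with p_i = f_i/81:
  p = 12/81 = 0.148148: log2(p) = -2.754888, -p*log2(p) = 0.408131
  p = 19/81 = 0.234568: log2(p) = -2.091922, -p*log2(p) = 0.490698
  p = 18/81 = 0.222222: log2(p) = -2.169925, -p*log2(p) = 0.482206
  p = 13/81 = 0.160494: log2(p) = -2.639410, -p*log2(p) = 0.423609
  p = 19/81 = 0.234568: log2(p) = -2.091922, -p*log2(p) = 0.490698
H = 0.408131 + 0.490698 + 0.482206 + 0.423609 + 0.490698 = 2.295342

H = 2.2953 bits/symbol


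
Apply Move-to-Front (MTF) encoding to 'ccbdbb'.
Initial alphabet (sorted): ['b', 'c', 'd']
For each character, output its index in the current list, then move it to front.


MTF encoding:
'c': index 1 in ['b', 'c', 'd'] -> ['c', 'b', 'd']
'c': index 0 in ['c', 'b', 'd'] -> ['c', 'b', 'd']
'b': index 1 in ['c', 'b', 'd'] -> ['b', 'c', 'd']
'd': index 2 in ['b', 'c', 'd'] -> ['d', 'b', 'c']
'b': index 1 in ['d', 'b', 'c'] -> ['b', 'd', 'c']
'b': index 0 in ['b', 'd', 'c'] -> ['b', 'd', 'c']


Output: [1, 0, 1, 2, 1, 0]


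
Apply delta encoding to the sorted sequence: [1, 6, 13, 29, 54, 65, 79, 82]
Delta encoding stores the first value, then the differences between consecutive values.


First value: 1
Deltas:
  6 - 1 = 5
  13 - 6 = 7
  29 - 13 = 16
  54 - 29 = 25
  65 - 54 = 11
  79 - 65 = 14
  82 - 79 = 3


Delta encoded: [1, 5, 7, 16, 25, 11, 14, 3]


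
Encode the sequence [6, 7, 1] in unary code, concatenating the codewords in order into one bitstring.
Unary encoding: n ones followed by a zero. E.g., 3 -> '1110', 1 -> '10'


Encode each number as n ones followed by a terminating 0:
  6 -> 1111110 (7 bits)
  7 -> 11111110 (8 bits)
  1 -> 10 (2 bits)
Total length = 7 + 8 + 2 = 17 bits.

Unary([6, 7, 1]) = 11111101111111010 (17 bits)


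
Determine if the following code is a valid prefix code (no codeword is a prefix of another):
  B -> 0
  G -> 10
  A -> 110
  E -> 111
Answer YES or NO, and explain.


Checking each pair (does one codeword prefix another?):
  B='0' vs G='10': no prefix
  B='0' vs A='110': no prefix
  B='0' vs E='111': no prefix
  G='10' vs B='0': no prefix
  G='10' vs A='110': no prefix
  G='10' vs E='111': no prefix
  A='110' vs B='0': no prefix
  A='110' vs G='10': no prefix
  A='110' vs E='111': no prefix
  E='111' vs B='0': no prefix
  E='111' vs G='10': no prefix
  E='111' vs A='110': no prefix
No violation found over all pairs.

YES -- this is a valid prefix code. No codeword is a prefix of any other codeword.


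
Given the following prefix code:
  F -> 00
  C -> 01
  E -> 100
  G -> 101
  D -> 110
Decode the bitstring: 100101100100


Decoding step by step:
Bits 100 -> E
Bits 101 -> G
Bits 100 -> E
Bits 100 -> E


Decoded message: EGEE


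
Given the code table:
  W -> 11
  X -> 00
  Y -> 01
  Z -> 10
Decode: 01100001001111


Decoding:
01 -> Y
10 -> Z
00 -> X
01 -> Y
00 -> X
11 -> W
11 -> W


Result: YZXYXWW


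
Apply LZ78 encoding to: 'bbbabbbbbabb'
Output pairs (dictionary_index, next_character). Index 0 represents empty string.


LZ78 encoding steps:
Dictionary: {0: ''}
Step 1: w='' (idx 0), next='b' -> output (0, 'b'), add 'b' as idx 1
Step 2: w='b' (idx 1), next='b' -> output (1, 'b'), add 'bb' as idx 2
Step 3: w='' (idx 0), next='a' -> output (0, 'a'), add 'a' as idx 3
Step 4: w='bb' (idx 2), next='b' -> output (2, 'b'), add 'bbb' as idx 4
Step 5: w='bb' (idx 2), next='a' -> output (2, 'a'), add 'bba' as idx 5
Step 6: w='bb' (idx 2), end of input -> output (2, '')


Encoded: [(0, 'b'), (1, 'b'), (0, 'a'), (2, 'b'), (2, 'a'), (2, '')]


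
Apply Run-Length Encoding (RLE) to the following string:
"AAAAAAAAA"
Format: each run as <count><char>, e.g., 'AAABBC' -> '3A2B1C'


Scanning runs left to right:
  i=0: run of 'A' x 9 -> '9A'

RLE = 9A


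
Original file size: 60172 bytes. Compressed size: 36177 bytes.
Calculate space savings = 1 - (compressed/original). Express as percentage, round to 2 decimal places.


ratio = compressed/original = 36177/60172 = 0.601226
savings = 1 - ratio = 1 - 0.601226 = 0.398774
as a percentage: 0.398774 * 100 = 39.88%

Space savings = 1 - 36177/60172 = 39.88%


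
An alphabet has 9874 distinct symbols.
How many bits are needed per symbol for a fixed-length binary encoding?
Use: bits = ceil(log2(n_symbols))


log2(9874) = 13.2694
Bracket: 2^13 = 8192 < 9874 <= 2^14 = 16384
So ceil(log2(9874)) = 14

bits = ceil(log2(9874)) = ceil(13.2694) = 14 bits


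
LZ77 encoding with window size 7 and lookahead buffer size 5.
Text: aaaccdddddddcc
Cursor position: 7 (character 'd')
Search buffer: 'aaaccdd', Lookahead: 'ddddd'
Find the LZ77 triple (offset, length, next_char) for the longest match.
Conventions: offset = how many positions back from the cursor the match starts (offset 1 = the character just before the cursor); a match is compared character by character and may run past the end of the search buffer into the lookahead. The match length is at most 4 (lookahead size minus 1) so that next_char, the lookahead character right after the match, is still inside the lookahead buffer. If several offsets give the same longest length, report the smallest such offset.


Try each offset into the search buffer:
  offset=1 (pos 6, char 'd'): match length 4
  offset=2 (pos 5, char 'd'): match length 4
  offset=3 (pos 4, char 'c'): match length 0
  offset=4 (pos 3, char 'c'): match length 0
  offset=5 (pos 2, char 'a'): match length 0
  offset=6 (pos 1, char 'a'): match length 0
  offset=7 (pos 0, char 'a'): match length 0
Longest match has length 4, found at offsets 1, 2; take the smallest, offset 1.
next_char = character at position 7 + 4 = 11 -> 'd'

Best match: offset=1, length=4 (matching 'dddd' starting at position 6)
LZ77 triple: (1, 4, 'd')


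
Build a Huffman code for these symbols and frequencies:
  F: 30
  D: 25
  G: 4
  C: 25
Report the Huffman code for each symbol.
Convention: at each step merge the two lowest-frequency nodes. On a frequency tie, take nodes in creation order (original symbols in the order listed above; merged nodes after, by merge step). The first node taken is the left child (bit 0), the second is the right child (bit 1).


Huffman tree construction:
Step 1: Merge G(4) + D(25) = 29
Step 2: Merge C(25) + (G+D)(29) = 54
Step 3: Merge F(30) + (C+(G+D))(54) = 84
Read each symbol's code off the tree from the root (left child = 0, right child = 1).

Codes:
  F: 0 (length 1)
  D: 111 (length 3)
  G: 110 (length 3)
  C: 10 (length 2)
Average code length: 167/84 = 1.9881 bits/symbol


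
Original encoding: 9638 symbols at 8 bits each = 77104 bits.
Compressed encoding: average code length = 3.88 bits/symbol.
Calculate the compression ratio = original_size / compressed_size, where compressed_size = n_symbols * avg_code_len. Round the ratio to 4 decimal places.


original_size = n_symbols * orig_bits = 9638 * 8 = 77104 bits
compressed_size = n_symbols * avg_code_len = 9638 * 3.88 = 37395.44 bits
ratio = original_size / compressed_size = 77104 / 37395.44 = 2.0619

Compression ratio = 2.0619


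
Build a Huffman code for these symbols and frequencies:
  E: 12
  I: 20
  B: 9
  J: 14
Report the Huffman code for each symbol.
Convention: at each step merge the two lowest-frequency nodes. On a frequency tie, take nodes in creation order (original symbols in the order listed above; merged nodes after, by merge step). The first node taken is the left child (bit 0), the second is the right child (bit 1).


Huffman tree construction:
Step 1: Merge B(9) + E(12) = 21
Step 2: Merge J(14) + I(20) = 34
Step 3: Merge (B+E)(21) + (J+I)(34) = 55
Read each symbol's code off the tree from the root (left child = 0, right child = 1).

Codes:
  E: 01 (length 2)
  I: 11 (length 2)
  B: 00 (length 2)
  J: 10 (length 2)
Average code length: 110/55 = 2.0000 bits/symbol


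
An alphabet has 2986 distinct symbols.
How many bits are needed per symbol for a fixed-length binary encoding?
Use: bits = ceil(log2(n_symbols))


log2(2986) = 11.544
Bracket: 2^11 = 2048 < 2986 <= 2^12 = 4096
So ceil(log2(2986)) = 12

bits = ceil(log2(2986)) = ceil(11.544) = 12 bits


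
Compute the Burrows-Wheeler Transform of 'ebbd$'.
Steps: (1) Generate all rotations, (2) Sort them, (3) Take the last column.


Rotations (sorted):
  0: $ebbd -> last char: d
  1: bbd$e -> last char: e
  2: bd$eb -> last char: b
  3: d$ebb -> last char: b
  4: ebbd$ -> last char: $


BWT = debb$


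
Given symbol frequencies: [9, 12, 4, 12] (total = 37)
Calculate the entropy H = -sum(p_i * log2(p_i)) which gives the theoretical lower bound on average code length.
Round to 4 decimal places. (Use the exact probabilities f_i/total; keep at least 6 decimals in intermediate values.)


Per-symbol terms -p_i * log2(p_i) with p_i = f_i/37:
  p = 9/37 = 0.243243: log2(p) = -2.039528, -p*log2(p) = 0.496101
  p = 12/37 = 0.324324: log2(p) = -1.624491, -p*log2(p) = 0.526862
  p = 4/37 = 0.108108: log2(p) = -3.209453, -p*log2(p) = 0.346968
  p = 12/37 = 0.324324: log2(p) = -1.624491, -p*log2(p) = 0.526862
H = 0.496101 + 0.526862 + 0.346968 + 0.526862 = 1.896793

H = 1.8968 bits/symbol


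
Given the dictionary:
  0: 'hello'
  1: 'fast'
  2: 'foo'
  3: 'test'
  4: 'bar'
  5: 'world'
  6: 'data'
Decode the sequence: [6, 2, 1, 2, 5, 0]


Look up each index in the dictionary:
  6 -> 'data'
  2 -> 'foo'
  1 -> 'fast'
  2 -> 'foo'
  5 -> 'world'
  0 -> 'hello'

Decoded: "data foo fast foo world hello"


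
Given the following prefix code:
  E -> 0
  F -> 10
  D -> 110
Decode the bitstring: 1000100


Decoding step by step:
Bits 10 -> F
Bits 0 -> E
Bits 0 -> E
Bits 10 -> F
Bits 0 -> E


Decoded message: FEEFE


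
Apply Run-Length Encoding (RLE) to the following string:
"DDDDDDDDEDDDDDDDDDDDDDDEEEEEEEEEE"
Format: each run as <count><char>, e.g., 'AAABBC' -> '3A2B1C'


Scanning runs left to right:
  i=0: run of 'D' x 8 -> '8D'
  i=8: run of 'E' x 1 -> '1E'
  i=9: run of 'D' x 14 -> '14D'
  i=23: run of 'E' x 10 -> '10E'

RLE = 8D1E14D10E


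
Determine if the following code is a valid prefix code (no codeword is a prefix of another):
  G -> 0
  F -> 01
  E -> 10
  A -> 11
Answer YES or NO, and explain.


Checking each pair (does one codeword prefix another?):
  G='0' vs F='01': prefix -- VIOLATION

NO -- this is NOT a valid prefix code. G (0) is a prefix of F (01).


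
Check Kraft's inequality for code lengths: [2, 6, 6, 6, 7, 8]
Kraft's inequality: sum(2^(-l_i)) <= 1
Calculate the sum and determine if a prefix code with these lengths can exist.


Sum = 2^(-2) + 2^(-6) + 2^(-6) + 2^(-6) + 2^(-7) + 2^(-8)
    = 0.25 + 0.015625 + 0.015625 + 0.015625 + 0.0078125 + 0.00390625
    = 79/256 = 0.30859375
Since 0.30859375 <= 1, Kraft's inequality IS satisfied.
A prefix code with these lengths CAN exist.

Kraft sum = 0.30859375. Satisfied.


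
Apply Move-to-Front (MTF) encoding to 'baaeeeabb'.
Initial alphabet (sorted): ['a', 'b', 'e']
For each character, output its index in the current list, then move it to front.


MTF encoding:
'b': index 1 in ['a', 'b', 'e'] -> ['b', 'a', 'e']
'a': index 1 in ['b', 'a', 'e'] -> ['a', 'b', 'e']
'a': index 0 in ['a', 'b', 'e'] -> ['a', 'b', 'e']
'e': index 2 in ['a', 'b', 'e'] -> ['e', 'a', 'b']
'e': index 0 in ['e', 'a', 'b'] -> ['e', 'a', 'b']
'e': index 0 in ['e', 'a', 'b'] -> ['e', 'a', 'b']
'a': index 1 in ['e', 'a', 'b'] -> ['a', 'e', 'b']
'b': index 2 in ['a', 'e', 'b'] -> ['b', 'a', 'e']
'b': index 0 in ['b', 'a', 'e'] -> ['b', 'a', 'e']


Output: [1, 1, 0, 2, 0, 0, 1, 2, 0]


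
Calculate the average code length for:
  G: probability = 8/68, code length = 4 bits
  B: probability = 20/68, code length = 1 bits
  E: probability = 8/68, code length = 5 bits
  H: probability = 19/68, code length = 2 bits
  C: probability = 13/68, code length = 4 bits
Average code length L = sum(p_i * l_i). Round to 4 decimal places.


Weighted contributions p_i * l_i:
  G: (8/68) * 4 = 32/68
  B: (20/68) * 1 = 20/68
  E: (8/68) * 5 = 40/68
  H: (19/68) * 2 = 38/68
  C: (13/68) * 4 = 52/68
Sum = (32 + 20 + 40 + 38 + 52)/68 = 182/68

L = 182/68 = 2.6765 bits/symbol


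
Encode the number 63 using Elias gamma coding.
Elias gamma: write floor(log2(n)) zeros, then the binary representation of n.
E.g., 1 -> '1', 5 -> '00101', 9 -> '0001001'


num_bits = floor(log2(63)) + 1 = 6
leading_zeros = num_bits - 1 = 5
binary(63) = 111111

Elias gamma(63) = '00000' + '111111' = 00000111111 (11 bits)


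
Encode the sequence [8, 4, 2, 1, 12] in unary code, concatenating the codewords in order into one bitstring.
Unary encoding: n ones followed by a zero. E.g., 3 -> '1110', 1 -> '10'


Encode each number as n ones followed by a terminating 0:
  8 -> 111111110 (9 bits)
  4 -> 11110 (5 bits)
  2 -> 110 (3 bits)
  1 -> 10 (2 bits)
  12 -> 1111111111110 (13 bits)
Total length = 9 + 5 + 3 + 2 + 13 = 32 bits.

Unary([8, 4, 2, 1, 12]) = 11111111011110110101111111111110 (32 bits)


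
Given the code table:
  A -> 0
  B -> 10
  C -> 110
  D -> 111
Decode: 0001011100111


Decoding:
0 -> A
0 -> A
0 -> A
10 -> B
111 -> D
0 -> A
0 -> A
111 -> D


Result: AAABDAAD


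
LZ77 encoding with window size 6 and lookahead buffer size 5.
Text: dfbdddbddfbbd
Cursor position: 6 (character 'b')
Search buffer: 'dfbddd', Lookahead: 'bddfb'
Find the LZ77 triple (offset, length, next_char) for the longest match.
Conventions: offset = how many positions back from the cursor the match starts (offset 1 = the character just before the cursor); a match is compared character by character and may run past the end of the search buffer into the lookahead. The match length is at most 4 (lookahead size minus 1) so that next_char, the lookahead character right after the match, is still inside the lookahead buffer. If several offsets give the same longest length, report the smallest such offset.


Try each offset into the search buffer:
  offset=1 (pos 5, char 'd'): match length 0
  offset=2 (pos 4, char 'd'): match length 0
  offset=3 (pos 3, char 'd'): match length 0
  offset=4 (pos 2, char 'b'): match length 3
  offset=5 (pos 1, char 'f'): match length 0
  offset=6 (pos 0, char 'd'): match length 0
Longest match has length 3 at offset 4.
next_char = character at position 6 + 3 = 9 -> 'f'

Best match: offset=4, length=3 (matching 'bdd' starting at position 2)
LZ77 triple: (4, 3, 'f')


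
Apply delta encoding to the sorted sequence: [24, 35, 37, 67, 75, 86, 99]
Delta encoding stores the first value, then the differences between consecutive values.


First value: 24
Deltas:
  35 - 24 = 11
  37 - 35 = 2
  67 - 37 = 30
  75 - 67 = 8
  86 - 75 = 11
  99 - 86 = 13


Delta encoded: [24, 11, 2, 30, 8, 11, 13]


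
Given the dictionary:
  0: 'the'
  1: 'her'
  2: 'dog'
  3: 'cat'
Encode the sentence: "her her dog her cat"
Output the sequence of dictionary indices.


Look up each word in the dictionary:
  'her' -> 1
  'her' -> 1
  'dog' -> 2
  'her' -> 1
  'cat' -> 3

Encoded: [1, 1, 2, 1, 3]


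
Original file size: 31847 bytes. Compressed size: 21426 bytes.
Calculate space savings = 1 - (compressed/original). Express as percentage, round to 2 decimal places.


ratio = compressed/original = 21426/31847 = 0.672779
savings = 1 - ratio = 1 - 0.672779 = 0.327221
as a percentage: 0.327221 * 100 = 32.72%

Space savings = 1 - 21426/31847 = 32.72%


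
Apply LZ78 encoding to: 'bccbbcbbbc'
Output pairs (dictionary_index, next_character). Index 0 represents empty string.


LZ78 encoding steps:
Dictionary: {0: ''}
Step 1: w='' (idx 0), next='b' -> output (0, 'b'), add 'b' as idx 1
Step 2: w='' (idx 0), next='c' -> output (0, 'c'), add 'c' as idx 2
Step 3: w='c' (idx 2), next='b' -> output (2, 'b'), add 'cb' as idx 3
Step 4: w='b' (idx 1), next='c' -> output (1, 'c'), add 'bc' as idx 4
Step 5: w='b' (idx 1), next='b' -> output (1, 'b'), add 'bb' as idx 5
Step 6: w='bc' (idx 4), end of input -> output (4, '')


Encoded: [(0, 'b'), (0, 'c'), (2, 'b'), (1, 'c'), (1, 'b'), (4, '')]


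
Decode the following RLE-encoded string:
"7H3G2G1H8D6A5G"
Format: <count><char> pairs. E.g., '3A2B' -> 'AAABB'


Expanding each <count><char> pair:
  7H -> 'HHHHHHH'
  3G -> 'GGG'
  2G -> 'GG'
  1H -> 'H'
  8D -> 'DDDDDDDD'
  6A -> 'AAAAAA'
  5G -> 'GGGGG'

Decoded = HHHHHHHGGGGGHDDDDDDDDAAAAAAGGGGG


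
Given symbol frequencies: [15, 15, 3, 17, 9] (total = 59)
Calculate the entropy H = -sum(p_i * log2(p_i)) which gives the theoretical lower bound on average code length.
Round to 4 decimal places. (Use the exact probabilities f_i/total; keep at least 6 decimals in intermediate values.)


Per-symbol terms -p_i * log2(p_i) with p_i = f_i/59:
  p = 15/59 = 0.254237: log2(p) = -1.975752, -p*log2(p) = 0.502310
  p = 15/59 = 0.254237: log2(p) = -1.975752, -p*log2(p) = 0.502310
  p = 3/59 = 0.050847: log2(p) = -4.297681, -p*log2(p) = 0.218526
  p = 17/59 = 0.288136: log2(p) = -1.795180, -p*log2(p) = 0.517255
  p = 9/59 = 0.152542: log2(p) = -2.712718, -p*log2(p) = 0.413804
H = 0.502310 + 0.502310 + 0.218526 + 0.517255 + 0.413804 = 2.154205

H = 2.1542 bits/symbol


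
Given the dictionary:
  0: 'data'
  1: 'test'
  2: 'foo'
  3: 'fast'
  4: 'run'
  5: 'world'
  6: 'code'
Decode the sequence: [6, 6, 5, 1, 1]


Look up each index in the dictionary:
  6 -> 'code'
  6 -> 'code'
  5 -> 'world'
  1 -> 'test'
  1 -> 'test'

Decoded: "code code world test test"


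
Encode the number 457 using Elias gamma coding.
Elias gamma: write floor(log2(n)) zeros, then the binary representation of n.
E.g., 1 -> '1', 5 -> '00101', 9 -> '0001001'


num_bits = floor(log2(457)) + 1 = 9
leading_zeros = num_bits - 1 = 8
binary(457) = 111001001

Elias gamma(457) = '00000000' + '111001001' = 00000000111001001 (17 bits)


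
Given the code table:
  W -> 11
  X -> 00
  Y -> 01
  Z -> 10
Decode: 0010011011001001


Decoding:
00 -> X
10 -> Z
01 -> Y
10 -> Z
11 -> W
00 -> X
10 -> Z
01 -> Y


Result: XZYZWXZY


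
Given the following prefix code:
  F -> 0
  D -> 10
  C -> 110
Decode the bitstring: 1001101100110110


Decoding step by step:
Bits 10 -> D
Bits 0 -> F
Bits 110 -> C
Bits 110 -> C
Bits 0 -> F
Bits 110 -> C
Bits 110 -> C


Decoded message: DFCCFCC


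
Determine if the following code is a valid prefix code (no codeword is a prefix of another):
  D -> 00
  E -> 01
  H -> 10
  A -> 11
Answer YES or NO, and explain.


Checking each pair (does one codeword prefix another?):
  D='00' vs E='01': no prefix
  D='00' vs H='10': no prefix
  D='00' vs A='11': no prefix
  E='01' vs D='00': no prefix
  E='01' vs H='10': no prefix
  E='01' vs A='11': no prefix
  H='10' vs D='00': no prefix
  H='10' vs E='01': no prefix
  H='10' vs A='11': no prefix
  A='11' vs D='00': no prefix
  A='11' vs E='01': no prefix
  A='11' vs H='10': no prefix
No violation found over all pairs.

YES -- this is a valid prefix code. No codeword is a prefix of any other codeword.


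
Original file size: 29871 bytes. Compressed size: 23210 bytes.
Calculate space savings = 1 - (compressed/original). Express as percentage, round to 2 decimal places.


ratio = compressed/original = 23210/29871 = 0.777008
savings = 1 - ratio = 1 - 0.777008 = 0.222992
as a percentage: 0.222992 * 100 = 22.3%

Space savings = 1 - 23210/29871 = 22.3%


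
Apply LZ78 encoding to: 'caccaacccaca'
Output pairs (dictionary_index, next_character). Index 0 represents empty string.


LZ78 encoding steps:
Dictionary: {0: ''}
Step 1: w='' (idx 0), next='c' -> output (0, 'c'), add 'c' as idx 1
Step 2: w='' (idx 0), next='a' -> output (0, 'a'), add 'a' as idx 2
Step 3: w='c' (idx 1), next='c' -> output (1, 'c'), add 'cc' as idx 3
Step 4: w='a' (idx 2), next='a' -> output (2, 'a'), add 'aa' as idx 4
Step 5: w='cc' (idx 3), next='c' -> output (3, 'c'), add 'ccc' as idx 5
Step 6: w='a' (idx 2), next='c' -> output (2, 'c'), add 'ac' as idx 6
Step 7: w='a' (idx 2), end of input -> output (2, '')


Encoded: [(0, 'c'), (0, 'a'), (1, 'c'), (2, 'a'), (3, 'c'), (2, 'c'), (2, '')]


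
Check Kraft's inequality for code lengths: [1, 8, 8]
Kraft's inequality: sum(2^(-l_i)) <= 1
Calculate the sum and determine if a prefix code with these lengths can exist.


Sum = 2^(-1) + 2^(-8) + 2^(-8)
    = 0.5 + 0.00390625 + 0.00390625
    = 130/256 = 0.5078125
Since 0.5078125 <= 1, Kraft's inequality IS satisfied.
A prefix code with these lengths CAN exist.

Kraft sum = 0.5078125. Satisfied.


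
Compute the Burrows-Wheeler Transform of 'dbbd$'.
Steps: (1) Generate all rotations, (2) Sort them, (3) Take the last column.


Rotations (sorted):
  0: $dbbd -> last char: d
  1: bbd$d -> last char: d
  2: bd$db -> last char: b
  3: d$dbb -> last char: b
  4: dbbd$ -> last char: $


BWT = ddbb$


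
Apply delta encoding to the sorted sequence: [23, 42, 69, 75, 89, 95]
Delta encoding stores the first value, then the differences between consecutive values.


First value: 23
Deltas:
  42 - 23 = 19
  69 - 42 = 27
  75 - 69 = 6
  89 - 75 = 14
  95 - 89 = 6


Delta encoded: [23, 19, 27, 6, 14, 6]


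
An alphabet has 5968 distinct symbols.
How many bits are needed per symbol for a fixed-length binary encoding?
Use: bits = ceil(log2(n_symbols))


log2(5968) = 12.543
Bracket: 2^12 = 4096 < 5968 <= 2^13 = 8192
So ceil(log2(5968)) = 13

bits = ceil(log2(5968)) = ceil(12.543) = 13 bits


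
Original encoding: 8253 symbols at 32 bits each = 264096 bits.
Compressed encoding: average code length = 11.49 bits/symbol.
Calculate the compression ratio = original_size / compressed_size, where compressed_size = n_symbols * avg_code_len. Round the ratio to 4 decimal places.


original_size = n_symbols * orig_bits = 8253 * 32 = 264096 bits
compressed_size = n_symbols * avg_code_len = 8253 * 11.49 = 94826.97 bits
ratio = original_size / compressed_size = 264096 / 94826.97 = 2.785

Compression ratio = 2.785


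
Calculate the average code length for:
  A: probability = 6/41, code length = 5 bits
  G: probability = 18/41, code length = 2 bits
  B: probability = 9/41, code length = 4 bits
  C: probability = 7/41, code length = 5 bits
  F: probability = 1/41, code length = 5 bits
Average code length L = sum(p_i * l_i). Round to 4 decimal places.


Weighted contributions p_i * l_i:
  A: (6/41) * 5 = 30/41
  G: (18/41) * 2 = 36/41
  B: (9/41) * 4 = 36/41
  C: (7/41) * 5 = 35/41
  F: (1/41) * 5 = 5/41
Sum = (30 + 36 + 36 + 35 + 5)/41 = 142/41

L = 142/41 = 3.4634 bits/symbol


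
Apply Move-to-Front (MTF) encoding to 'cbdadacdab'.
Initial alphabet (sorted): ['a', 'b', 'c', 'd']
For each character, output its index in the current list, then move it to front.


MTF encoding:
'c': index 2 in ['a', 'b', 'c', 'd'] -> ['c', 'a', 'b', 'd']
'b': index 2 in ['c', 'a', 'b', 'd'] -> ['b', 'c', 'a', 'd']
'd': index 3 in ['b', 'c', 'a', 'd'] -> ['d', 'b', 'c', 'a']
'a': index 3 in ['d', 'b', 'c', 'a'] -> ['a', 'd', 'b', 'c']
'd': index 1 in ['a', 'd', 'b', 'c'] -> ['d', 'a', 'b', 'c']
'a': index 1 in ['d', 'a', 'b', 'c'] -> ['a', 'd', 'b', 'c']
'c': index 3 in ['a', 'd', 'b', 'c'] -> ['c', 'a', 'd', 'b']
'd': index 2 in ['c', 'a', 'd', 'b'] -> ['d', 'c', 'a', 'b']
'a': index 2 in ['d', 'c', 'a', 'b'] -> ['a', 'd', 'c', 'b']
'b': index 3 in ['a', 'd', 'c', 'b'] -> ['b', 'a', 'd', 'c']


Output: [2, 2, 3, 3, 1, 1, 3, 2, 2, 3]


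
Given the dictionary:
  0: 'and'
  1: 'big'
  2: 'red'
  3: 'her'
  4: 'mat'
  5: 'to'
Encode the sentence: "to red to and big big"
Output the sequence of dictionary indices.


Look up each word in the dictionary:
  'to' -> 5
  'red' -> 2
  'to' -> 5
  'and' -> 0
  'big' -> 1
  'big' -> 1

Encoded: [5, 2, 5, 0, 1, 1]


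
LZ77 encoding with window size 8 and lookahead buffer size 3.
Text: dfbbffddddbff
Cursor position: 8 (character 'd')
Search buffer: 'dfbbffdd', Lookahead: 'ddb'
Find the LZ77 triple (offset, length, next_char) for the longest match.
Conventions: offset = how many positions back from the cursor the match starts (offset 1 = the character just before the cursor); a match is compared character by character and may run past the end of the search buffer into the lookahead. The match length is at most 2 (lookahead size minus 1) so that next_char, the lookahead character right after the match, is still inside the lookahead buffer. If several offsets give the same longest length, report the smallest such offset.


Try each offset into the search buffer:
  offset=1 (pos 7, char 'd'): match length 2
  offset=2 (pos 6, char 'd'): match length 2
  offset=3 (pos 5, char 'f'): match length 0
  offset=4 (pos 4, char 'f'): match length 0
  offset=5 (pos 3, char 'b'): match length 0
  offset=6 (pos 2, char 'b'): match length 0
  offset=7 (pos 1, char 'f'): match length 0
  offset=8 (pos 0, char 'd'): match length 1
Longest match has length 2, found at offsets 1, 2; take the smallest, offset 1.
next_char = character at position 8 + 2 = 10 -> 'b'

Best match: offset=1, length=2 (matching 'dd' starting at position 7)
LZ77 triple: (1, 2, 'b')


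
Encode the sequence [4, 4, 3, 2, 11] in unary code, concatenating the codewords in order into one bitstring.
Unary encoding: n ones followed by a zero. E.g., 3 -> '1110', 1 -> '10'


Encode each number as n ones followed by a terminating 0:
  4 -> 11110 (5 bits)
  4 -> 11110 (5 bits)
  3 -> 1110 (4 bits)
  2 -> 110 (3 bits)
  11 -> 111111111110 (12 bits)
Total length = 5 + 5 + 4 + 3 + 12 = 29 bits.

Unary([4, 4, 3, 2, 11]) = 11110111101110110111111111110 (29 bits)


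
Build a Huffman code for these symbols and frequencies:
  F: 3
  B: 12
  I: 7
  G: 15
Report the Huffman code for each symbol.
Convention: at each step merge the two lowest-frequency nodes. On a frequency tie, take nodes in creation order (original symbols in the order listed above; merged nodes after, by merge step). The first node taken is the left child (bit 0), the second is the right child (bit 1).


Huffman tree construction:
Step 1: Merge F(3) + I(7) = 10
Step 2: Merge (F+I)(10) + B(12) = 22
Step 3: Merge G(15) + ((F+I)+B)(22) = 37
Read each symbol's code off the tree from the root (left child = 0, right child = 1).

Codes:
  F: 100 (length 3)
  B: 11 (length 2)
  I: 101 (length 3)
  G: 0 (length 1)
Average code length: 69/37 = 1.8649 bits/symbol


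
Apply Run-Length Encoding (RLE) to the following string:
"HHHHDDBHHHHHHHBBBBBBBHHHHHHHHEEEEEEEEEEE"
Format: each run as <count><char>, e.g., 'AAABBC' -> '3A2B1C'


Scanning runs left to right:
  i=0: run of 'H' x 4 -> '4H'
  i=4: run of 'D' x 2 -> '2D'
  i=6: run of 'B' x 1 -> '1B'
  i=7: run of 'H' x 7 -> '7H'
  i=14: run of 'B' x 7 -> '7B'
  i=21: run of 'H' x 8 -> '8H'
  i=29: run of 'E' x 11 -> '11E'

RLE = 4H2D1B7H7B8H11E


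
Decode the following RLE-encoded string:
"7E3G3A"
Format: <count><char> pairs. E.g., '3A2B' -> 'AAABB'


Expanding each <count><char> pair:
  7E -> 'EEEEEEE'
  3G -> 'GGG'
  3A -> 'AAA'

Decoded = EEEEEEEGGGAAA


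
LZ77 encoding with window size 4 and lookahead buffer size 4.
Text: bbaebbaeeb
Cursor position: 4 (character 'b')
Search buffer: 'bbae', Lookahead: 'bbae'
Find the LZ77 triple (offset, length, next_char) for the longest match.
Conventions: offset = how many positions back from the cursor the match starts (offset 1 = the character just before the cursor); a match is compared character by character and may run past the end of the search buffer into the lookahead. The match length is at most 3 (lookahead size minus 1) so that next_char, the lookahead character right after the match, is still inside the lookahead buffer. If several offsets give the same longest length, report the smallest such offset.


Try each offset into the search buffer:
  offset=1 (pos 3, char 'e'): match length 0
  offset=2 (pos 2, char 'a'): match length 0
  offset=3 (pos 1, char 'b'): match length 1
  offset=4 (pos 0, char 'b'): match length 3
Longest match has length 3 at offset 4.
next_char = character at position 4 + 3 = 7 -> 'e'

Best match: offset=4, length=3 (matching 'bba' starting at position 0)
LZ77 triple: (4, 3, 'e')
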